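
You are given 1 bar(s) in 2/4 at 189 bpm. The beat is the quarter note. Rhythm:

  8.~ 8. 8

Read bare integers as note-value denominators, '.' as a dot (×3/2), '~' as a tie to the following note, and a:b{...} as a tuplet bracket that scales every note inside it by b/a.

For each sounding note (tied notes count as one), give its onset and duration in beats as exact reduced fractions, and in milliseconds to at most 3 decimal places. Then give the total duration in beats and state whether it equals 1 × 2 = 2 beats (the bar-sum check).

1) 0.0ms=0b +476.19ms=3/2b
2) 476.19ms=3/2b +158.73ms=1/2b
Σ=2b of 2 (189bpm 2/4) — PASS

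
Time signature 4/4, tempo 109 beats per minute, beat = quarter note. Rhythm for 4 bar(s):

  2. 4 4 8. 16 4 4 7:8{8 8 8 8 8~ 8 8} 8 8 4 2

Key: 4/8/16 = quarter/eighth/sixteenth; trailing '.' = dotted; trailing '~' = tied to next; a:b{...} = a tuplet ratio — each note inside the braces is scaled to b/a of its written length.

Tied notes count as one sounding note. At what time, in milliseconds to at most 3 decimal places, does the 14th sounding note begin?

1. 0.0ms @ 0 + 1651.376ms (3)
2. 1651.376ms @ 3 + 550.459ms (1)
3. 2201.835ms @ 4 + 550.459ms (1)
4. 2752.294ms @ 5 + 412.844ms (3/4)
5. 3165.138ms @ 23/4 + 137.615ms (1/4)
6. 3302.752ms @ 6 + 550.459ms (1)
7. 3853.211ms @ 7 + 550.459ms (1)
8. 4403.67ms @ 8 + 314.548ms (4/7)
9. 4718.218ms @ 60/7 + 314.548ms (4/7)
10. 5032.765ms @ 64/7 + 314.548ms (4/7)
11. 5347.313ms @ 68/7 + 314.548ms (4/7)
12. 5661.861ms @ 72/7 + 629.096ms (8/7)
13. 6290.957ms @ 80/7 + 314.548ms (4/7)
14. 6605.505ms @ 12 + 275.229ms (1/2)
15. 6880.734ms @ 25/2 + 275.229ms (1/2)
16. 7155.963ms @ 13 + 550.459ms (1)
17. 7706.422ms @ 14 + 1100.917ms (2)

note 14 onset = 12b = 6605.505ms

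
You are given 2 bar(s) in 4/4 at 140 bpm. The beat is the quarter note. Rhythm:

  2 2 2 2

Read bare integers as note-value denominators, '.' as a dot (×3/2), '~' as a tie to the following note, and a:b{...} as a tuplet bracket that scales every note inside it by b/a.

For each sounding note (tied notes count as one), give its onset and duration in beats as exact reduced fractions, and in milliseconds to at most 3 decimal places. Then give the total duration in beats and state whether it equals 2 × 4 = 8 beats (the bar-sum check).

1) 0.0ms=0b +857.143ms=2b
2) 857.143ms=2b +857.143ms=2b
3) 1714.286ms=4b +857.143ms=2b
4) 2571.429ms=6b +857.143ms=2b
Σ=8b of 8 (140bpm 4/4) — PASS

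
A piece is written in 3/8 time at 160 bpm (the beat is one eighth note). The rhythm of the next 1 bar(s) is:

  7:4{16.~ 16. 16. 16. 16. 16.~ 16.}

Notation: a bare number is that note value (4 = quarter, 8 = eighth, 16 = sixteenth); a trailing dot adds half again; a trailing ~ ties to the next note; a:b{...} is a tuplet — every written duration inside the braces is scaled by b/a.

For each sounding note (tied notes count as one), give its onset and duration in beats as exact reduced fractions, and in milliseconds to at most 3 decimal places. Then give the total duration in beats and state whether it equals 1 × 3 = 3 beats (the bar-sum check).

1) 0.0ms=0b +321.429ms=6/7b
2) 321.429ms=6/7b +160.714ms=3/7b
3) 482.143ms=9/7b +160.714ms=3/7b
4) 642.857ms=12/7b +160.714ms=3/7b
5) 803.571ms=15/7b +321.429ms=6/7b
Σ=3b of 3 (160bpm 3/8) — PASS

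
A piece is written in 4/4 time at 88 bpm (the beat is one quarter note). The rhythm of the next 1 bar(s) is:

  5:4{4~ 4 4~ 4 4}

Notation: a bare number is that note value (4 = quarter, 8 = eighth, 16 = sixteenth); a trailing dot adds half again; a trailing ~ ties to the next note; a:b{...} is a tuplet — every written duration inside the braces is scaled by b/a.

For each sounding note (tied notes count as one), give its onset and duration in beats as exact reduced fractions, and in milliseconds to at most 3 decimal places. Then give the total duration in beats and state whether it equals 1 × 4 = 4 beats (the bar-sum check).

1) 0.0ms=0b +1090.909ms=8/5b
2) 1090.909ms=8/5b +1090.909ms=8/5b
3) 2181.818ms=16/5b +545.455ms=4/5b
Σ=4b of 4 (88bpm 4/4) — PASS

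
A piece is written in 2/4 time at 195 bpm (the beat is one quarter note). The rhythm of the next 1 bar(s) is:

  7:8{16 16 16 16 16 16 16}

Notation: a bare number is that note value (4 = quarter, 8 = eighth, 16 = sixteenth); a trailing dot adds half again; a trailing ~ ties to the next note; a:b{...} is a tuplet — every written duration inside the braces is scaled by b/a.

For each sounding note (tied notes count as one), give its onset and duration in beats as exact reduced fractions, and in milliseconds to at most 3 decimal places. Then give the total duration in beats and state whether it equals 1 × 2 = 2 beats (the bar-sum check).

1) 0.0ms=0b +87.912ms=2/7b
2) 87.912ms=2/7b +87.912ms=2/7b
3) 175.824ms=4/7b +87.912ms=2/7b
4) 263.736ms=6/7b +87.912ms=2/7b
5) 351.648ms=8/7b +87.912ms=2/7b
6) 439.56ms=10/7b +87.912ms=2/7b
7) 527.473ms=12/7b +87.912ms=2/7b
Σ=2b of 2 (195bpm 2/4) — PASS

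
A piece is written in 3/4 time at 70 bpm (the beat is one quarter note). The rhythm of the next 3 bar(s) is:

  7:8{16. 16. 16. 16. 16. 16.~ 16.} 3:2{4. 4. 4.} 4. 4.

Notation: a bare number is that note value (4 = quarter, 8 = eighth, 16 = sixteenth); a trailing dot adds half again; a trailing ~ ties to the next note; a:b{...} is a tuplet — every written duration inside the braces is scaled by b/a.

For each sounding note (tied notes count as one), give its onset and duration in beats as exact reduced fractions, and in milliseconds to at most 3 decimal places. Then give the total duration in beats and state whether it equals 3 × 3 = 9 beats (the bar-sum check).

1) 0.0ms=0b +367.347ms=3/7b
2) 367.347ms=3/7b +367.347ms=3/7b
3) 734.694ms=6/7b +367.347ms=3/7b
4) 1102.041ms=9/7b +367.347ms=3/7b
5) 1469.388ms=12/7b +367.347ms=3/7b
6) 1836.735ms=15/7b +734.694ms=6/7b
7) 2571.429ms=3b +857.143ms=1b
8) 3428.571ms=4b +857.143ms=1b
9) 4285.714ms=5b +857.143ms=1b
10) 5142.857ms=6b +1285.714ms=3/2b
11) 6428.571ms=15/2b +1285.714ms=3/2b
Σ=9b of 9 (70bpm 3/4) — PASS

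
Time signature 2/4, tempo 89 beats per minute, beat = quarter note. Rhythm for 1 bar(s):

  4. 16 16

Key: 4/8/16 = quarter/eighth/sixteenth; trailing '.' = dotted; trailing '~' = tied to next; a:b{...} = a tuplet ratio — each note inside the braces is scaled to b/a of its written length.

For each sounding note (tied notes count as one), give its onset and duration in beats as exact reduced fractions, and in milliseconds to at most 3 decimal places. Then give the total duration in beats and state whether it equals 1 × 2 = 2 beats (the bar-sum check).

1) 0.0ms=0b +1011.236ms=3/2b
2) 1011.236ms=3/2b +168.539ms=1/4b
3) 1179.775ms=7/4b +168.539ms=1/4b
Σ=2b of 2 (89bpm 2/4) — PASS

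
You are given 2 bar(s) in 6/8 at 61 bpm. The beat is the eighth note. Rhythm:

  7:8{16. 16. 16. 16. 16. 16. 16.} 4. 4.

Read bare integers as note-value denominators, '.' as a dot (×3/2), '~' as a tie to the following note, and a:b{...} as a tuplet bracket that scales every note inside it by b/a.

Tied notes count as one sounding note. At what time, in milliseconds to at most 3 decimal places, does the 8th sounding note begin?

1. 0.0ms @ 0 + 843.091ms (6/7)
2. 843.091ms @ 6/7 + 843.091ms (6/7)
3. 1686.183ms @ 12/7 + 843.091ms (6/7)
4. 2529.274ms @ 18/7 + 843.091ms (6/7)
5. 3372.365ms @ 24/7 + 843.091ms (6/7)
6. 4215.457ms @ 30/7 + 843.091ms (6/7)
7. 5058.548ms @ 36/7 + 843.091ms (6/7)
8. 5901.639ms @ 6 + 2950.82ms (3)
9. 8852.459ms @ 9 + 2950.82ms (3)

note 8 onset = 6b = 5901.639ms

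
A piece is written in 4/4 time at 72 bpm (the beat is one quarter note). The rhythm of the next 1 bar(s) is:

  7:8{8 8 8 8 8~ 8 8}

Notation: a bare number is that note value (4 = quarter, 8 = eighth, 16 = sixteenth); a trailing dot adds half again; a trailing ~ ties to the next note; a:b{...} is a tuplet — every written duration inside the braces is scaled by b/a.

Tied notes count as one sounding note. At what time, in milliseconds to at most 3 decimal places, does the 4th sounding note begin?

1. 0.0ms @ 0 + 476.19ms (4/7)
2. 476.19ms @ 4/7 + 476.19ms (4/7)
3. 952.381ms @ 8/7 + 476.19ms (4/7)
4. 1428.571ms @ 12/7 + 476.19ms (4/7)
5. 1904.762ms @ 16/7 + 952.381ms (8/7)
6. 2857.143ms @ 24/7 + 476.19ms (4/7)

note 4 onset = 12/7b = 1428.571ms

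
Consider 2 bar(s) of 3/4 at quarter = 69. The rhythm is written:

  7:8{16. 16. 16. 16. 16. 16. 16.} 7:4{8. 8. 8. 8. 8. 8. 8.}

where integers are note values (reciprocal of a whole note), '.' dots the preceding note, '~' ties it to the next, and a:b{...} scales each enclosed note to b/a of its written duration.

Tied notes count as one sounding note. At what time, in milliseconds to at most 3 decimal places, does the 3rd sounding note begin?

note 3 onset = 6/7b = 745.342ms

1. 0.0ms @ 0 + 372.671ms (3/7)
2. 372.671ms @ 3/7 + 372.671ms (3/7)
3. 745.342ms @ 6/7 + 372.671ms (3/7)
4. 1118.012ms @ 9/7 + 372.671ms (3/7)
5. 1490.683ms @ 12/7 + 372.671ms (3/7)
6. 1863.354ms @ 15/7 + 372.671ms (3/7)
7. 2236.025ms @ 18/7 + 372.671ms (3/7)
8. 2608.696ms @ 3 + 372.671ms (3/7)
9. 2981.366ms @ 24/7 + 372.671ms (3/7)
10. 3354.037ms @ 27/7 + 372.671ms (3/7)
11. 3726.708ms @ 30/7 + 372.671ms (3/7)
12. 4099.379ms @ 33/7 + 372.671ms (3/7)
13. 4472.05ms @ 36/7 + 372.671ms (3/7)
14. 4844.72ms @ 39/7 + 372.671ms (3/7)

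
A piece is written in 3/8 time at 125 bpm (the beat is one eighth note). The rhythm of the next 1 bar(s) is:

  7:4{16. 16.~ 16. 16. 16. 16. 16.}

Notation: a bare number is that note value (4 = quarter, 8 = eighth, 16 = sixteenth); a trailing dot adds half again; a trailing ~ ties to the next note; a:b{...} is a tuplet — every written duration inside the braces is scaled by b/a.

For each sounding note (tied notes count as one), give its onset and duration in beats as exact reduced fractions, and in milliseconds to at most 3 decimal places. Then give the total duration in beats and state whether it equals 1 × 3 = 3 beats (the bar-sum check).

1) 0.0ms=0b +205.714ms=3/7b
2) 205.714ms=3/7b +411.429ms=6/7b
3) 617.143ms=9/7b +205.714ms=3/7b
4) 822.857ms=12/7b +205.714ms=3/7b
5) 1028.571ms=15/7b +205.714ms=3/7b
6) 1234.286ms=18/7b +205.714ms=3/7b
Σ=3b of 3 (125bpm 3/8) — PASS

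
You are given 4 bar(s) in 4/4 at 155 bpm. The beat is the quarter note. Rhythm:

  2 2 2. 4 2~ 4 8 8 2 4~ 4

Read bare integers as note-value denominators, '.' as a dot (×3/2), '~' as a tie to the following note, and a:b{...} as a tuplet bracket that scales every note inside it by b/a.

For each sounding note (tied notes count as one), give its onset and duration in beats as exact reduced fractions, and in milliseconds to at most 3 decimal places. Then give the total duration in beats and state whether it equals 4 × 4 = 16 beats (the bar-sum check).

1) 0.0ms=0b +774.194ms=2b
2) 774.194ms=2b +774.194ms=2b
3) 1548.387ms=4b +1161.29ms=3b
4) 2709.677ms=7b +387.097ms=1b
5) 3096.774ms=8b +1161.29ms=3b
6) 4258.065ms=11b +193.548ms=1/2b
7) 4451.613ms=23/2b +193.548ms=1/2b
8) 4645.161ms=12b +774.194ms=2b
9) 5419.355ms=14b +774.194ms=2b
Σ=16b of 16 (155bpm 4/4) — PASS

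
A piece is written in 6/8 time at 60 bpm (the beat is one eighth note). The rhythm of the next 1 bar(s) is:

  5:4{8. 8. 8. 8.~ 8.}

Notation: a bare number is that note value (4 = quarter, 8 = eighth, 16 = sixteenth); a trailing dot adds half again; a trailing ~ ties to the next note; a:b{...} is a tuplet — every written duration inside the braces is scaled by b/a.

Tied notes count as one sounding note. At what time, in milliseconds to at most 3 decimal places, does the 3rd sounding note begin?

note 3 onset = 12/5b = 2400.0ms

1. 0.0ms @ 0 + 1200.0ms (6/5)
2. 1200.0ms @ 6/5 + 1200.0ms (6/5)
3. 2400.0ms @ 12/5 + 1200.0ms (6/5)
4. 3600.0ms @ 18/5 + 2400.0ms (12/5)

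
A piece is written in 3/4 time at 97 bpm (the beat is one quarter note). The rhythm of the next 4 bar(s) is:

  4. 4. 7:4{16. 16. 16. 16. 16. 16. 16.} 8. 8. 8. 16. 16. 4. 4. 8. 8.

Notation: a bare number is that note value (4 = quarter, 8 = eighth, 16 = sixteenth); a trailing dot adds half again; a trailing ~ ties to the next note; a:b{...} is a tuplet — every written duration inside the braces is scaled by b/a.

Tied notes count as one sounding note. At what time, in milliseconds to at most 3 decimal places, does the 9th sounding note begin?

1. 0.0ms @ 0 + 927.835ms (3/2)
2. 927.835ms @ 3/2 + 927.835ms (3/2)
3. 1855.67ms @ 3 + 132.548ms (3/14)
4. 1988.218ms @ 45/14 + 132.548ms (3/14)
5. 2120.766ms @ 24/7 + 132.548ms (3/14)
6. 2253.314ms @ 51/14 + 132.548ms (3/14)
7. 2385.862ms @ 27/7 + 132.548ms (3/14)
8. 2518.409ms @ 57/14 + 132.548ms (3/14)
9. 2650.957ms @ 30/7 + 132.548ms (3/14)
10. 2783.505ms @ 9/2 + 463.918ms (3/4)
11. 3247.423ms @ 21/4 + 463.918ms (3/4)
12. 3711.34ms @ 6 + 463.918ms (3/4)
13. 4175.258ms @ 27/4 + 231.959ms (3/8)
14. 4407.216ms @ 57/8 + 231.959ms (3/8)
15. 4639.175ms @ 15/2 + 927.835ms (3/2)
16. 5567.01ms @ 9 + 927.835ms (3/2)
17. 6494.845ms @ 21/2 + 463.918ms (3/4)
18. 6958.763ms @ 45/4 + 463.918ms (3/4)

note 9 onset = 30/7b = 2650.957ms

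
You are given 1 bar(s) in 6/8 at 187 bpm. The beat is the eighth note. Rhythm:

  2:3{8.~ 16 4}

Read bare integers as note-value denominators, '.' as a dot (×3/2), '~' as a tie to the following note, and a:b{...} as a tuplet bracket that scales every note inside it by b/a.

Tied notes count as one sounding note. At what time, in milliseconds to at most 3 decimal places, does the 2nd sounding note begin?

note 2 onset = 3b = 962.567ms

1. 0.0ms @ 0 + 962.567ms (3)
2. 962.567ms @ 3 + 962.567ms (3)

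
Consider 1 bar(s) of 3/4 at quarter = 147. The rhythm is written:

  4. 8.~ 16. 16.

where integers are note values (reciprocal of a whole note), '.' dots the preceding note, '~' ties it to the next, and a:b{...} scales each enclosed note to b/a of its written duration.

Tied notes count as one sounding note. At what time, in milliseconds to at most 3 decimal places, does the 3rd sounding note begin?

1. 0.0ms @ 0 + 612.245ms (3/2)
2. 612.245ms @ 3/2 + 459.184ms (9/8)
3. 1071.429ms @ 21/8 + 153.061ms (3/8)

note 3 onset = 21/8b = 1071.429ms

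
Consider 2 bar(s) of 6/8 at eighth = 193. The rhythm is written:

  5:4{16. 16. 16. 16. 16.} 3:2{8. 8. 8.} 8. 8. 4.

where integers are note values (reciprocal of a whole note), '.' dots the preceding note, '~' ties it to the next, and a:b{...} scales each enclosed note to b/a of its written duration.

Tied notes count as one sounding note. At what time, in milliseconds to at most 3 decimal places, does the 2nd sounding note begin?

1. 0.0ms @ 0 + 186.528ms (3/5)
2. 186.528ms @ 3/5 + 186.528ms (3/5)
3. 373.057ms @ 6/5 + 186.528ms (3/5)
4. 559.585ms @ 9/5 + 186.528ms (3/5)
5. 746.114ms @ 12/5 + 186.528ms (3/5)
6. 932.642ms @ 3 + 310.881ms (1)
7. 1243.523ms @ 4 + 310.881ms (1)
8. 1554.404ms @ 5 + 310.881ms (1)
9. 1865.285ms @ 6 + 466.321ms (3/2)
10. 2331.606ms @ 15/2 + 466.321ms (3/2)
11. 2797.927ms @ 9 + 932.642ms (3)

note 2 onset = 3/5b = 186.528ms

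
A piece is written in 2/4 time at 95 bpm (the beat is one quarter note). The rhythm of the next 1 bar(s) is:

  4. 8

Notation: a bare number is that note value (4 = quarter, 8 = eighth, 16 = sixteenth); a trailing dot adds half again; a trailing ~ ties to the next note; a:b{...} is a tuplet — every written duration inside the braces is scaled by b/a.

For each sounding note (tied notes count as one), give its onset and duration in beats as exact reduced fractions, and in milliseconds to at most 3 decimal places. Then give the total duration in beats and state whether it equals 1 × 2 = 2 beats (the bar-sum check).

1) 0.0ms=0b +947.368ms=3/2b
2) 947.368ms=3/2b +315.789ms=1/2b
Σ=2b of 2 (95bpm 2/4) — PASS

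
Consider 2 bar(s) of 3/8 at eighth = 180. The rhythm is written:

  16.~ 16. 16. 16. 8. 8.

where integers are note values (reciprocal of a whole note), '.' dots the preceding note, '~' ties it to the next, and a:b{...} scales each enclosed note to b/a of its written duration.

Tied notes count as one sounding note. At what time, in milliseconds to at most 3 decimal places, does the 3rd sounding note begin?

1. 0.0ms @ 0 + 500.0ms (3/2)
2. 500.0ms @ 3/2 + 250.0ms (3/4)
3. 750.0ms @ 9/4 + 250.0ms (3/4)
4. 1000.0ms @ 3 + 500.0ms (3/2)
5. 1500.0ms @ 9/2 + 500.0ms (3/2)

note 3 onset = 9/4b = 750.0ms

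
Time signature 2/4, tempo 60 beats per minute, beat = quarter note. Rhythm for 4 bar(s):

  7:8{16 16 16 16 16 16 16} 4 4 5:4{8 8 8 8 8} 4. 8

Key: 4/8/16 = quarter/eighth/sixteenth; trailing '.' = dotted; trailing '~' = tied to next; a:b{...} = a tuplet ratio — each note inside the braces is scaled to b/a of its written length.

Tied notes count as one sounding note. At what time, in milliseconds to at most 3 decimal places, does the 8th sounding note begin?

note 8 onset = 2b = 2000.0ms

1. 0.0ms @ 0 + 285.714ms (2/7)
2. 285.714ms @ 2/7 + 285.714ms (2/7)
3. 571.429ms @ 4/7 + 285.714ms (2/7)
4. 857.143ms @ 6/7 + 285.714ms (2/7)
5. 1142.857ms @ 8/7 + 285.714ms (2/7)
6. 1428.571ms @ 10/7 + 285.714ms (2/7)
7. 1714.286ms @ 12/7 + 285.714ms (2/7)
8. 2000.0ms @ 2 + 1000.0ms (1)
9. 3000.0ms @ 3 + 1000.0ms (1)
10. 4000.0ms @ 4 + 400.0ms (2/5)
11. 4400.0ms @ 22/5 + 400.0ms (2/5)
12. 4800.0ms @ 24/5 + 400.0ms (2/5)
13. 5200.0ms @ 26/5 + 400.0ms (2/5)
14. 5600.0ms @ 28/5 + 400.0ms (2/5)
15. 6000.0ms @ 6 + 1500.0ms (3/2)
16. 7500.0ms @ 15/2 + 500.0ms (1/2)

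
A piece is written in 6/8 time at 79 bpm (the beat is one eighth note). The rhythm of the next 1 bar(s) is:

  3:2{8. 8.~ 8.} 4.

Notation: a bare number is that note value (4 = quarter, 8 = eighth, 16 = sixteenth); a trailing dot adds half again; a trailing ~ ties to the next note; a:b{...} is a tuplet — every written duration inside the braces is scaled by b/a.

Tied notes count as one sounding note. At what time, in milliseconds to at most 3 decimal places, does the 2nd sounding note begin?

1. 0.0ms @ 0 + 759.494ms (1)
2. 759.494ms @ 1 + 1518.987ms (2)
3. 2278.481ms @ 3 + 2278.481ms (3)

note 2 onset = 1b = 759.494ms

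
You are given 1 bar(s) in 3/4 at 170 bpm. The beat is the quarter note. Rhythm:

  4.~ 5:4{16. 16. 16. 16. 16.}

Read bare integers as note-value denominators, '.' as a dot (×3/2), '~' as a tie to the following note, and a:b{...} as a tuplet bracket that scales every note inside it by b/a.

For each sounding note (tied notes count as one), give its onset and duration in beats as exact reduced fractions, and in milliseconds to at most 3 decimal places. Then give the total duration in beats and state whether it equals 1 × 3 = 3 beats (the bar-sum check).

1) 0.0ms=0b +635.294ms=9/5b
2) 635.294ms=9/5b +105.882ms=3/10b
3) 741.176ms=21/10b +105.882ms=3/10b
4) 847.059ms=12/5b +105.882ms=3/10b
5) 952.941ms=27/10b +105.882ms=3/10b
Σ=3b of 3 (170bpm 3/4) — PASS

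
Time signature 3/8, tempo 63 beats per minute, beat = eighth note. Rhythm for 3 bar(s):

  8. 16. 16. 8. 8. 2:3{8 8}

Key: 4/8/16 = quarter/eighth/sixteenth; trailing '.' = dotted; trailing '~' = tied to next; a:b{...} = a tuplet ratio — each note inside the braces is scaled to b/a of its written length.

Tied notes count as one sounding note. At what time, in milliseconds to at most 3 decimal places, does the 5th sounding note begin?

note 5 onset = 9/2b = 4285.714ms

1. 0.0ms @ 0 + 1428.571ms (3/2)
2. 1428.571ms @ 3/2 + 714.286ms (3/4)
3. 2142.857ms @ 9/4 + 714.286ms (3/4)
4. 2857.143ms @ 3 + 1428.571ms (3/2)
5. 4285.714ms @ 9/2 + 1428.571ms (3/2)
6. 5714.286ms @ 6 + 1428.571ms (3/2)
7. 7142.857ms @ 15/2 + 1428.571ms (3/2)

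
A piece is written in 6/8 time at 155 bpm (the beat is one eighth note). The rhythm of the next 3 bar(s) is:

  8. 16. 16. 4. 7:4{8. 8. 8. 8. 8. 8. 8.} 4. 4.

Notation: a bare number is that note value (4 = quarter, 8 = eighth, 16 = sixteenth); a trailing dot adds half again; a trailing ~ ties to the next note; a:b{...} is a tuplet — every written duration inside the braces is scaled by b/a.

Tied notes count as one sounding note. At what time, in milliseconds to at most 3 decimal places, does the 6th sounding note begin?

1. 0.0ms @ 0 + 580.645ms (3/2)
2. 580.645ms @ 3/2 + 290.323ms (3/4)
3. 870.968ms @ 9/4 + 290.323ms (3/4)
4. 1161.29ms @ 3 + 1161.29ms (3)
5. 2322.581ms @ 6 + 331.797ms (6/7)
6. 2654.378ms @ 48/7 + 331.797ms (6/7)
7. 2986.175ms @ 54/7 + 331.797ms (6/7)
8. 3317.972ms @ 60/7 + 331.797ms (6/7)
9. 3649.77ms @ 66/7 + 331.797ms (6/7)
10. 3981.567ms @ 72/7 + 331.797ms (6/7)
11. 4313.364ms @ 78/7 + 331.797ms (6/7)
12. 4645.161ms @ 12 + 1161.29ms (3)
13. 5806.452ms @ 15 + 1161.29ms (3)

note 6 onset = 48/7b = 2654.378ms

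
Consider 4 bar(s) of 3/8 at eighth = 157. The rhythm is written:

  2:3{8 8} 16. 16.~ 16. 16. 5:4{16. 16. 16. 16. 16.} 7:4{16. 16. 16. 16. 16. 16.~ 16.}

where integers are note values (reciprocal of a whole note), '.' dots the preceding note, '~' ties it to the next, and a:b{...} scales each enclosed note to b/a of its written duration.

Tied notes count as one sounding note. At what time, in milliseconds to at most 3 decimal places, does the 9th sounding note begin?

1. 0.0ms @ 0 + 573.248ms (3/2)
2. 573.248ms @ 3/2 + 573.248ms (3/2)
3. 1146.497ms @ 3 + 286.624ms (3/4)
4. 1433.121ms @ 15/4 + 573.248ms (3/2)
5. 2006.369ms @ 21/4 + 286.624ms (3/4)
6. 2292.994ms @ 6 + 229.299ms (3/5)
7. 2522.293ms @ 33/5 + 229.299ms (3/5)
8. 2751.592ms @ 36/5 + 229.299ms (3/5)
9. 2980.892ms @ 39/5 + 229.299ms (3/5)
10. 3210.191ms @ 42/5 + 229.299ms (3/5)
11. 3439.49ms @ 9 + 163.785ms (3/7)
12. 3603.276ms @ 66/7 + 163.785ms (3/7)
13. 3767.061ms @ 69/7 + 163.785ms (3/7)
14. 3930.846ms @ 72/7 + 163.785ms (3/7)
15. 4094.631ms @ 75/7 + 163.785ms (3/7)
16. 4258.417ms @ 78/7 + 327.571ms (6/7)

note 9 onset = 39/5b = 2980.892ms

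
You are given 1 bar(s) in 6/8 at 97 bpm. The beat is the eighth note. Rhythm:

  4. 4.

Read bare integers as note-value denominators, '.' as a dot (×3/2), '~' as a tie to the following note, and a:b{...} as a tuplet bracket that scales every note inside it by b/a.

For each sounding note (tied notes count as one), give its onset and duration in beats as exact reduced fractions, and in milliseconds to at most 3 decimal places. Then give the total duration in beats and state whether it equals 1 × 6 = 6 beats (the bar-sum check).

1) 0.0ms=0b +1855.67ms=3b
2) 1855.67ms=3b +1855.67ms=3b
Σ=6b of 6 (97bpm 6/8) — PASS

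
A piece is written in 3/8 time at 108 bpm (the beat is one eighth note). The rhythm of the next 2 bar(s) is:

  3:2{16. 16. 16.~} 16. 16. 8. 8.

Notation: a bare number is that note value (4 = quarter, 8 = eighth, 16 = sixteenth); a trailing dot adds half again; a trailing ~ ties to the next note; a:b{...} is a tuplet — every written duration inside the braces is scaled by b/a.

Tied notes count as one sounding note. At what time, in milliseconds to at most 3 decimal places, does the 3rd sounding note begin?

note 3 onset = 1b = 555.556ms

1. 0.0ms @ 0 + 277.778ms (1/2)
2. 277.778ms @ 1/2 + 277.778ms (1/2)
3. 555.556ms @ 1 + 694.444ms (5/4)
4. 1250.0ms @ 9/4 + 416.667ms (3/4)
5. 1666.667ms @ 3 + 833.333ms (3/2)
6. 2500.0ms @ 9/2 + 833.333ms (3/2)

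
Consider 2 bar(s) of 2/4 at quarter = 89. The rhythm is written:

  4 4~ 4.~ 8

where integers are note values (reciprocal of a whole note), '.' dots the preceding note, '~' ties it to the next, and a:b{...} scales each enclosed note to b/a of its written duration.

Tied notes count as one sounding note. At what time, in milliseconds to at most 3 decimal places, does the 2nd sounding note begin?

1. 0.0ms @ 0 + 674.157ms (1)
2. 674.157ms @ 1 + 2022.472ms (3)

note 2 onset = 1b = 674.157ms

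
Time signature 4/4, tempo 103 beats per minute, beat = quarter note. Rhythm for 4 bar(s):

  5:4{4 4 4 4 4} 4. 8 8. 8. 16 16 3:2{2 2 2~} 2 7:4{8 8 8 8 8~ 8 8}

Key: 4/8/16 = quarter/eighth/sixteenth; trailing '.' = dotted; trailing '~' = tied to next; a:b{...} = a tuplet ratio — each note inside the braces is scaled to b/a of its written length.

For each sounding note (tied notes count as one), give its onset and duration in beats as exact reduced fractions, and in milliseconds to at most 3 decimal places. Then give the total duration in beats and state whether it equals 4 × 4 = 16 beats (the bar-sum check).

1) 0.0ms=0b +466.019ms=4/5b
2) 466.019ms=4/5b +466.019ms=4/5b
3) 932.039ms=8/5b +466.019ms=4/5b
4) 1398.058ms=12/5b +466.019ms=4/5b
5) 1864.078ms=16/5b +466.019ms=4/5b
6) 2330.097ms=4b +873.786ms=3/2b
7) 3203.883ms=11/2b +291.262ms=1/2b
8) 3495.146ms=6b +436.893ms=3/4b
9) 3932.039ms=27/4b +436.893ms=3/4b
10) 4368.932ms=15/2b +145.631ms=1/4b
11) 4514.563ms=31/4b +145.631ms=1/4b
12) 4660.194ms=8b +776.699ms=4/3b
13) 5436.893ms=28/3b +776.699ms=4/3b
14) 6213.592ms=32/3b +1941.748ms=10/3b
15) 8155.34ms=14b +166.436ms=2/7b
16) 8321.775ms=100/7b +166.436ms=2/7b
17) 8488.211ms=102/7b +166.436ms=2/7b
18) 8654.646ms=104/7b +166.436ms=2/7b
19) 8821.082ms=106/7b +332.871ms=4/7b
20) 9153.953ms=110/7b +166.436ms=2/7b
Σ=16b of 16 (103bpm 4/4) — PASS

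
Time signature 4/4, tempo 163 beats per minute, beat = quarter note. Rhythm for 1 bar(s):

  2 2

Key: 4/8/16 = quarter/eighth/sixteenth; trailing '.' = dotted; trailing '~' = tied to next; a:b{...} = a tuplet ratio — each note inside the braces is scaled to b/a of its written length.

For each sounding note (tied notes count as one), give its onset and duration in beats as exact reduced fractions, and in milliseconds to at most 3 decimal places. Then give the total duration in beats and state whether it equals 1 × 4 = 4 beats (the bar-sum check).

1) 0.0ms=0b +736.196ms=2b
2) 736.196ms=2b +736.196ms=2b
Σ=4b of 4 (163bpm 4/4) — PASS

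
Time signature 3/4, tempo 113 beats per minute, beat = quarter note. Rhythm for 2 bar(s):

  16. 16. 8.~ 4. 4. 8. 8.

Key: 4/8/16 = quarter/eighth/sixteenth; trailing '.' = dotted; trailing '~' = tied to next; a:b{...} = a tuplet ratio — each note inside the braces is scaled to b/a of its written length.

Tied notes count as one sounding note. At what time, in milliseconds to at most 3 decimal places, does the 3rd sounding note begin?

note 3 onset = 3/4b = 398.23ms

1. 0.0ms @ 0 + 199.115ms (3/8)
2. 199.115ms @ 3/8 + 199.115ms (3/8)
3. 398.23ms @ 3/4 + 1194.69ms (9/4)
4. 1592.92ms @ 3 + 796.46ms (3/2)
5. 2389.381ms @ 9/2 + 398.23ms (3/4)
6. 2787.611ms @ 21/4 + 398.23ms (3/4)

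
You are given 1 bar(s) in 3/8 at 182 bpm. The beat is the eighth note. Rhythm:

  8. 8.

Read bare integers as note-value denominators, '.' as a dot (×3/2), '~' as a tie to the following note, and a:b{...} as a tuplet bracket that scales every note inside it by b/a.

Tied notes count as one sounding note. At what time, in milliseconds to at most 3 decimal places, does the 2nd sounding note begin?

1. 0.0ms @ 0 + 494.505ms (3/2)
2. 494.505ms @ 3/2 + 494.505ms (3/2)

note 2 onset = 3/2b = 494.505ms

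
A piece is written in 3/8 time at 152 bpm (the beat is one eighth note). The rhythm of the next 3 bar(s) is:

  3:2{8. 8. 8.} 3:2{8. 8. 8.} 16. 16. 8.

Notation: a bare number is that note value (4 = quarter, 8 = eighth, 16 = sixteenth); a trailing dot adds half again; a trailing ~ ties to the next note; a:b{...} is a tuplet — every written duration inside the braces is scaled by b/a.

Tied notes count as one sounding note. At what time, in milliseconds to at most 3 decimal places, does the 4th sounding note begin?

1. 0.0ms @ 0 + 394.737ms (1)
2. 394.737ms @ 1 + 394.737ms (1)
3. 789.474ms @ 2 + 394.737ms (1)
4. 1184.211ms @ 3 + 394.737ms (1)
5. 1578.947ms @ 4 + 394.737ms (1)
6. 1973.684ms @ 5 + 394.737ms (1)
7. 2368.421ms @ 6 + 296.053ms (3/4)
8. 2664.474ms @ 27/4 + 296.053ms (3/4)
9. 2960.526ms @ 15/2 + 592.105ms (3/2)

note 4 onset = 3b = 1184.211ms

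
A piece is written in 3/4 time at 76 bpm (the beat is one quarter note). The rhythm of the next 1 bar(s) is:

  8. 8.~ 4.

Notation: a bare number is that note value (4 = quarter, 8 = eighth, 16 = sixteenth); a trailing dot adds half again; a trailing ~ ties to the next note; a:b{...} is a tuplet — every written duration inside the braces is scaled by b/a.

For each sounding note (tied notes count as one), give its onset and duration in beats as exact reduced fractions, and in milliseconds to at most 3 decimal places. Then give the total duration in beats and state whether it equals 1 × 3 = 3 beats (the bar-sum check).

1) 0.0ms=0b +592.105ms=3/4b
2) 592.105ms=3/4b +1776.316ms=9/4b
Σ=3b of 3 (76bpm 3/4) — PASS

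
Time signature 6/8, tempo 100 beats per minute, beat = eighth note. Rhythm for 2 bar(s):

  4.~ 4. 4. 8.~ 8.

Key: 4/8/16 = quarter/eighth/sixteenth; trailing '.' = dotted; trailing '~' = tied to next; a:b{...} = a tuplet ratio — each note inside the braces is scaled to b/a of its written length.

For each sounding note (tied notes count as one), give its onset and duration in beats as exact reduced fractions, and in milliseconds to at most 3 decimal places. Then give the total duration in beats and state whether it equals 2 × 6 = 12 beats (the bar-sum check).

1) 0.0ms=0b +3600.0ms=6b
2) 3600.0ms=6b +1800.0ms=3b
3) 5400.0ms=9b +1800.0ms=3b
Σ=12b of 12 (100bpm 6/8) — PASS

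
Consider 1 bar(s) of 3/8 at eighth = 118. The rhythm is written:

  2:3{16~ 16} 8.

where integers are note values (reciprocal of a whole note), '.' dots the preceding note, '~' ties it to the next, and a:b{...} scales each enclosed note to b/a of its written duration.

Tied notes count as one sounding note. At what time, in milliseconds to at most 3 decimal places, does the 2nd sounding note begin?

note 2 onset = 3/2b = 762.712ms

1. 0.0ms @ 0 + 762.712ms (3/2)
2. 762.712ms @ 3/2 + 762.712ms (3/2)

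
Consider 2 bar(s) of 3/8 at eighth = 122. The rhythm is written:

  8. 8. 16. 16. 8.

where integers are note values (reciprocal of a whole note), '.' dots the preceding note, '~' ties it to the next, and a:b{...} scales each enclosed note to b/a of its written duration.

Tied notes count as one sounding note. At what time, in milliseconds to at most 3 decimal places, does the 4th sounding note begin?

note 4 onset = 15/4b = 1844.262ms

1. 0.0ms @ 0 + 737.705ms (3/2)
2. 737.705ms @ 3/2 + 737.705ms (3/2)
3. 1475.41ms @ 3 + 368.852ms (3/4)
4. 1844.262ms @ 15/4 + 368.852ms (3/4)
5. 2213.115ms @ 9/2 + 737.705ms (3/2)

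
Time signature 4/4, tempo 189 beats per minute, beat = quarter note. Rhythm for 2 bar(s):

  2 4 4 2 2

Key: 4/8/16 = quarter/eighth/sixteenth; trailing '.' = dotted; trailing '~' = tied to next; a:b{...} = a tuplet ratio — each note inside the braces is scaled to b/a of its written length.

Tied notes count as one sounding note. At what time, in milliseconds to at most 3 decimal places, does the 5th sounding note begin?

1. 0.0ms @ 0 + 634.921ms (2)
2. 634.921ms @ 2 + 317.46ms (1)
3. 952.381ms @ 3 + 317.46ms (1)
4. 1269.841ms @ 4 + 634.921ms (2)
5. 1904.762ms @ 6 + 634.921ms (2)

note 5 onset = 6b = 1904.762ms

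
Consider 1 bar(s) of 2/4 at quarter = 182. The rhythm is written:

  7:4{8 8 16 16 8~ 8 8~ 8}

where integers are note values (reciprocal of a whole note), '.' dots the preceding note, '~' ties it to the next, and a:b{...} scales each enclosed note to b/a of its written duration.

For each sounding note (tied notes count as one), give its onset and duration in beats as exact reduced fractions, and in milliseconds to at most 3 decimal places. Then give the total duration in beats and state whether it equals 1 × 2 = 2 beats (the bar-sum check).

1) 0.0ms=0b +94.192ms=2/7b
2) 94.192ms=2/7b +94.192ms=2/7b
3) 188.383ms=4/7b +47.096ms=1/7b
4) 235.479ms=5/7b +47.096ms=1/7b
5) 282.575ms=6/7b +188.383ms=4/7b
6) 470.958ms=10/7b +188.383ms=4/7b
Σ=2b of 2 (182bpm 2/4) — PASS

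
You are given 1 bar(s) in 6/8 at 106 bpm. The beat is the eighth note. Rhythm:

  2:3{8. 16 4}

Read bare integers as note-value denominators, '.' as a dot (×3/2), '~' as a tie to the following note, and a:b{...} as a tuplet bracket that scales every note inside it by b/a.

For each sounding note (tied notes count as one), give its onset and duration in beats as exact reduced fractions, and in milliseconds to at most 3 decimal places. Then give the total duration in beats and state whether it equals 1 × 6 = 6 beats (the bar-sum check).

1) 0.0ms=0b +1273.585ms=9/4b
2) 1273.585ms=9/4b +424.528ms=3/4b
3) 1698.113ms=3b +1698.113ms=3b
Σ=6b of 6 (106bpm 6/8) — PASS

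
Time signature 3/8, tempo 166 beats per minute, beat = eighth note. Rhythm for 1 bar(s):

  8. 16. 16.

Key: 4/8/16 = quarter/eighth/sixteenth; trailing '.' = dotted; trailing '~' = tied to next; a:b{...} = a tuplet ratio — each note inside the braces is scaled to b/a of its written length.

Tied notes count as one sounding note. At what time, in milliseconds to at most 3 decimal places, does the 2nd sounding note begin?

note 2 onset = 3/2b = 542.169ms

1. 0.0ms @ 0 + 542.169ms (3/2)
2. 542.169ms @ 3/2 + 271.084ms (3/4)
3. 813.253ms @ 9/4 + 271.084ms (3/4)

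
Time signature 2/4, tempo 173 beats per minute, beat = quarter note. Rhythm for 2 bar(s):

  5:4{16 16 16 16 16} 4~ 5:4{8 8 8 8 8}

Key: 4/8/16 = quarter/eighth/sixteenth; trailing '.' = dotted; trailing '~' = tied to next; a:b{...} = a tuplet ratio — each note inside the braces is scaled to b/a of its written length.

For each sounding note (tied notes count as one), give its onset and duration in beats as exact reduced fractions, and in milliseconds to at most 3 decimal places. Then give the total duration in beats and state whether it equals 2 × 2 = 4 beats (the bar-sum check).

1) 0.0ms=0b +69.364ms=1/5b
2) 69.364ms=1/5b +69.364ms=1/5b
3) 138.728ms=2/5b +69.364ms=1/5b
4) 208.092ms=3/5b +69.364ms=1/5b
5) 277.457ms=4/5b +69.364ms=1/5b
6) 346.821ms=1b +485.549ms=7/5b
7) 832.37ms=12/5b +138.728ms=2/5b
8) 971.098ms=14/5b +138.728ms=2/5b
9) 1109.827ms=16/5b +138.728ms=2/5b
10) 1248.555ms=18/5b +138.728ms=2/5b
Σ=4b of 4 (173bpm 2/4) — PASS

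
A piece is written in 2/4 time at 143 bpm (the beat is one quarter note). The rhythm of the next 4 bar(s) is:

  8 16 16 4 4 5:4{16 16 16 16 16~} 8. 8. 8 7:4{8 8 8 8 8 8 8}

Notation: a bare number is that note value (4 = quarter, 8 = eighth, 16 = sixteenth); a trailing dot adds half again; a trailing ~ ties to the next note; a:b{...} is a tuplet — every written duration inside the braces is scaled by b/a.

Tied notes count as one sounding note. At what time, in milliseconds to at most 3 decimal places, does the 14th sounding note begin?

note 14 onset = 44/7b = 2637.363ms

1. 0.0ms @ 0 + 209.79ms (1/2)
2. 209.79ms @ 1/2 + 104.895ms (1/4)
3. 314.685ms @ 3/4 + 104.895ms (1/4)
4. 419.58ms @ 1 + 419.58ms (1)
5. 839.161ms @ 2 + 419.58ms (1)
6. 1258.741ms @ 3 + 83.916ms (1/5)
7. 1342.657ms @ 16/5 + 83.916ms (1/5)
8. 1426.573ms @ 17/5 + 83.916ms (1/5)
9. 1510.49ms @ 18/5 + 83.916ms (1/5)
10. 1594.406ms @ 19/5 + 398.601ms (19/20)
11. 1993.007ms @ 19/4 + 314.685ms (3/4)
12. 2307.692ms @ 11/2 + 209.79ms (1/2)
13. 2517.483ms @ 6 + 119.88ms (2/7)
14. 2637.363ms @ 44/7 + 119.88ms (2/7)
15. 2757.243ms @ 46/7 + 119.88ms (2/7)
16. 2877.123ms @ 48/7 + 119.88ms (2/7)
17. 2997.003ms @ 50/7 + 119.88ms (2/7)
18. 3116.883ms @ 52/7 + 119.88ms (2/7)
19. 3236.763ms @ 54/7 + 119.88ms (2/7)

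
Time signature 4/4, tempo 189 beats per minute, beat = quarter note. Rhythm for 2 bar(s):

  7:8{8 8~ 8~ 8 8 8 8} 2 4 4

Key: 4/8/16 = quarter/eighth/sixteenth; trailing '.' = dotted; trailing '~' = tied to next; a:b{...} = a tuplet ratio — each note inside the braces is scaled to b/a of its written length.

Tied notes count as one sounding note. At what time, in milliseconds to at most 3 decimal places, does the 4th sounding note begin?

1. 0.0ms @ 0 + 181.406ms (4/7)
2. 181.406ms @ 4/7 + 544.218ms (12/7)
3. 725.624ms @ 16/7 + 181.406ms (4/7)
4. 907.029ms @ 20/7 + 181.406ms (4/7)
5. 1088.435ms @ 24/7 + 181.406ms (4/7)
6. 1269.841ms @ 4 + 634.921ms (2)
7. 1904.762ms @ 6 + 317.46ms (1)
8. 2222.222ms @ 7 + 317.46ms (1)

note 4 onset = 20/7b = 907.029ms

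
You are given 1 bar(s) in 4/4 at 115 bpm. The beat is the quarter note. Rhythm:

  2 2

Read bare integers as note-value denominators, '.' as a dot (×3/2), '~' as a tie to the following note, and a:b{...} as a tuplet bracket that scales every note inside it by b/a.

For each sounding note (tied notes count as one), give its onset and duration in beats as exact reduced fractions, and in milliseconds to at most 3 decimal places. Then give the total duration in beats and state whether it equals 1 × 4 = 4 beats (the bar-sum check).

1) 0.0ms=0b +1043.478ms=2b
2) 1043.478ms=2b +1043.478ms=2b
Σ=4b of 4 (115bpm 4/4) — PASS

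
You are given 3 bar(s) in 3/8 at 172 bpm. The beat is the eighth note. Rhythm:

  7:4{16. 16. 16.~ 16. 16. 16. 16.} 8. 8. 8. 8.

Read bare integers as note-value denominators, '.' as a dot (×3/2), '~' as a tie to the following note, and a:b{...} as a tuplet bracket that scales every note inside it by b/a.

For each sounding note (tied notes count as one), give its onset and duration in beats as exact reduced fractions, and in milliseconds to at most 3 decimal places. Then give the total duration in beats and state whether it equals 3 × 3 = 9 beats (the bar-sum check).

1) 0.0ms=0b +149.502ms=3/7b
2) 149.502ms=3/7b +149.502ms=3/7b
3) 299.003ms=6/7b +299.003ms=6/7b
4) 598.007ms=12/7b +149.502ms=3/7b
5) 747.508ms=15/7b +149.502ms=3/7b
6) 897.01ms=18/7b +149.502ms=3/7b
7) 1046.512ms=3b +523.256ms=3/2b
8) 1569.767ms=9/2b +523.256ms=3/2b
9) 2093.023ms=6b +523.256ms=3/2b
10) 2616.279ms=15/2b +523.256ms=3/2b
Σ=9b of 9 (172bpm 3/8) — PASS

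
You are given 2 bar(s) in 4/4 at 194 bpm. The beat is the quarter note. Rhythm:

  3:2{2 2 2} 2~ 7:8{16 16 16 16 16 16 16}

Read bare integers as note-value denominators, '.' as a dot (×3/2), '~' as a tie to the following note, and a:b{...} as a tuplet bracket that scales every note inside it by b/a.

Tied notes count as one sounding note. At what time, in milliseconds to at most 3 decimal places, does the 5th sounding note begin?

note 5 onset = 44/7b = 1944.035ms

1. 0.0ms @ 0 + 412.371ms (4/3)
2. 412.371ms @ 4/3 + 412.371ms (4/3)
3. 824.742ms @ 8/3 + 412.371ms (4/3)
4. 1237.113ms @ 4 + 706.922ms (16/7)
5. 1944.035ms @ 44/7 + 88.365ms (2/7)
6. 2032.401ms @ 46/7 + 88.365ms (2/7)
7. 2120.766ms @ 48/7 + 88.365ms (2/7)
8. 2209.131ms @ 50/7 + 88.365ms (2/7)
9. 2297.496ms @ 52/7 + 88.365ms (2/7)
10. 2385.862ms @ 54/7 + 88.365ms (2/7)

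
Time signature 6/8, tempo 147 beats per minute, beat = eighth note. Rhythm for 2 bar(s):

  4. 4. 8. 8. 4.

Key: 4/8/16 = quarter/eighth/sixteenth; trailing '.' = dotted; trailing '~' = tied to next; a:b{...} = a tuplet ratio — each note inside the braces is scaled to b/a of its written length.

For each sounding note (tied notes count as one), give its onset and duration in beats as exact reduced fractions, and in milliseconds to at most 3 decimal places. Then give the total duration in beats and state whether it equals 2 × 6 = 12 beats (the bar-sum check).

1) 0.0ms=0b +1224.49ms=3b
2) 1224.49ms=3b +1224.49ms=3b
3) 2448.98ms=6b +612.245ms=3/2b
4) 3061.224ms=15/2b +612.245ms=3/2b
5) 3673.469ms=9b +1224.49ms=3b
Σ=12b of 12 (147bpm 6/8) — PASS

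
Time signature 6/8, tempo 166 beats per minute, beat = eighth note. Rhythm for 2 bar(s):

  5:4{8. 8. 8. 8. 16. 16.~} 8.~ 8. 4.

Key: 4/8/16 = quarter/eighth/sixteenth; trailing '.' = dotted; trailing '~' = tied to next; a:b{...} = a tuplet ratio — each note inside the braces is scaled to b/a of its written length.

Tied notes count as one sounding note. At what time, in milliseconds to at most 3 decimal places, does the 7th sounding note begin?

note 7 onset = 9b = 3253.012ms

1. 0.0ms @ 0 + 433.735ms (6/5)
2. 433.735ms @ 6/5 + 433.735ms (6/5)
3. 867.47ms @ 12/5 + 433.735ms (6/5)
4. 1301.205ms @ 18/5 + 433.735ms (6/5)
5. 1734.94ms @ 24/5 + 216.867ms (3/5)
6. 1951.807ms @ 27/5 + 1301.205ms (18/5)
7. 3253.012ms @ 9 + 1084.337ms (3)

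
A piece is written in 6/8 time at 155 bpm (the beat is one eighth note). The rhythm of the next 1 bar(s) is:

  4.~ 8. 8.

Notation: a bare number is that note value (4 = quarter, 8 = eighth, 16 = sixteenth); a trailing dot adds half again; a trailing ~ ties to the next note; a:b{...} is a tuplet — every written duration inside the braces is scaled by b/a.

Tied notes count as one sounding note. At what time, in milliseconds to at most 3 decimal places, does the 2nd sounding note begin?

note 2 onset = 9/2b = 1741.935ms

1. 0.0ms @ 0 + 1741.935ms (9/2)
2. 1741.935ms @ 9/2 + 580.645ms (3/2)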